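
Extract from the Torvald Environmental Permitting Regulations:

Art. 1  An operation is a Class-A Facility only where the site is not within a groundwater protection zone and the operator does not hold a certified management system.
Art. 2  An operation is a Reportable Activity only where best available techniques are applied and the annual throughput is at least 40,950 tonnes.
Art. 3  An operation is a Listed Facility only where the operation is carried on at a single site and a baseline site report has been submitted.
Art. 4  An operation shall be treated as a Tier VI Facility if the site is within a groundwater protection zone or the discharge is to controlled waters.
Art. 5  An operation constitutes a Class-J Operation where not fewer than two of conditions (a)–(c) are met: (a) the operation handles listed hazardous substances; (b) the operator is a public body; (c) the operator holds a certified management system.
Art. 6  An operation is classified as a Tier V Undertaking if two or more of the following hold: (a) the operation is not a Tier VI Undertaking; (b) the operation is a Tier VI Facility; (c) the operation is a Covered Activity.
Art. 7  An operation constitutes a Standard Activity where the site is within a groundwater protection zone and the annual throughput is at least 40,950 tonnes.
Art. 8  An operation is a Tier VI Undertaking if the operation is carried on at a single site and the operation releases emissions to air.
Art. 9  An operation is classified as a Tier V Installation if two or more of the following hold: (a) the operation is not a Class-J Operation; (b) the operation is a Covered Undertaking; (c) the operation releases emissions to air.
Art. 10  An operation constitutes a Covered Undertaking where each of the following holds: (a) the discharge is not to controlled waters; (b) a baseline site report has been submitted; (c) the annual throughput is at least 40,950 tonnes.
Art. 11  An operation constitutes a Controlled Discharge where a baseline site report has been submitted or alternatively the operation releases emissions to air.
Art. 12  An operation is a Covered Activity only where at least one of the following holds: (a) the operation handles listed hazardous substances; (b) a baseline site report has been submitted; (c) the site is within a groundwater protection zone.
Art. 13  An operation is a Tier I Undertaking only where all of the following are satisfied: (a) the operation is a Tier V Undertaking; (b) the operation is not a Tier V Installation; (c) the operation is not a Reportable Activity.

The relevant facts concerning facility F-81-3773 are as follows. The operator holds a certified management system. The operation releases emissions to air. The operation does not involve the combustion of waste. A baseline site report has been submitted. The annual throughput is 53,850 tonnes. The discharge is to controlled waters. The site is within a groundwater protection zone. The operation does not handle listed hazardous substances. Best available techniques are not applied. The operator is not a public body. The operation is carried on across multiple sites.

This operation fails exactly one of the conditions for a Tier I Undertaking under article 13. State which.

article 8 — Tier VI Undertaking: [the operation is carried on at a single site? no] AND [the operation releases emissions to air? yes] → not satisfied.
article 4 — Tier VI Facility: [the site is within a groundwater protection zone? yes] OR [the discharge is to controlled waters? yes] → satisfied.
article 12 — Covered Activity: [the operation handles listed hazardous substances? no] OR [a baseline site report has been submitted? yes] OR [the site is within a groundwater protection zone? yes] → satisfied.
article 6 — Tier V Undertaking: not a Tier VI Undertaking (article 8)? yes; Tier VI Facility (article 4)? yes; Covered Activity (article 12)? yes — 3 of 3 hold (need ≥2) → satisfied.
article 5 — Class-J Operation: the operation handles listed hazardous substances? no; the operator is a public body? no; the operator holds a certified management system? yes — 1 of 3 hold (need ≥2) → not satisfied.
article 10 — Covered Undertaking: [the discharge is not to controlled waters? no] AND [a baseline site report has been submitted? yes] AND [annual throughput: 53,850 tonnes ≥ 40,950 tonnes? yes] → not satisfied.
article 9 — Tier V Installation: not a Class-J Operation (article 5)? yes; Covered Undertaking (article 10)? no; the operation releases emissions to air? yes — 2 of 3 hold (need ≥2) → satisfied.
article 2 — Reportable Activity: [best available techniques are applied? no] AND [annual throughput: 53,850 tonnes ≥ 40,950 tonnes? yes] → not satisfied.
article 13 — Tier I Undertaking: [Tier V Undertaking (article 6)? yes] AND [not a Tier V Installation (article 9)? no] AND [not a Reportable Activity (article 2)? yes] → not satisfied.

Tier V Installation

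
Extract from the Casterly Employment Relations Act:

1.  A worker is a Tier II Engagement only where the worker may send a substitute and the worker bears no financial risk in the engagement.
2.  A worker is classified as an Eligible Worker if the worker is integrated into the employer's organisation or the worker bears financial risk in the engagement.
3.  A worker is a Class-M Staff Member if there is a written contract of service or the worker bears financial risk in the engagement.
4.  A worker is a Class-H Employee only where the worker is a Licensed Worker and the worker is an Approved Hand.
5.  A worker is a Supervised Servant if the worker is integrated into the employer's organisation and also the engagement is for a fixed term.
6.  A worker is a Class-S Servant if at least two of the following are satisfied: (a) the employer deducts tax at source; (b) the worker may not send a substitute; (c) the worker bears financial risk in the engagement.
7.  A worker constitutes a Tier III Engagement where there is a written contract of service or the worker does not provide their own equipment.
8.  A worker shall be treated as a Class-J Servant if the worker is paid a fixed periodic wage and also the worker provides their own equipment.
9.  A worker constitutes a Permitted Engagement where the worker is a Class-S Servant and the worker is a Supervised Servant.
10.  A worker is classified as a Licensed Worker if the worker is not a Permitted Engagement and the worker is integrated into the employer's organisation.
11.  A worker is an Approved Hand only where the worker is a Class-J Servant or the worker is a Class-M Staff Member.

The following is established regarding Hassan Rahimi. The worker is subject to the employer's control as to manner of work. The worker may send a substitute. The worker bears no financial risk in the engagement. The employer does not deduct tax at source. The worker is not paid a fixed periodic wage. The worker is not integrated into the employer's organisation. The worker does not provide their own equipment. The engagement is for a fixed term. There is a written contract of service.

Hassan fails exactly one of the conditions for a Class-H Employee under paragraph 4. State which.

paragraph 6 — Class-S Servant: the employer deducts tax at source? no; the worker may not send a substitute? no; the worker bears financial risk in the engagement? no — 0 of 3 hold (need ≥2) → not satisfied.
paragraph 5 — Supervised Servant: [the worker is integrated into the employer's organisation? no] AND [the engagement is for a fixed term? yes] → not satisfied.
paragraph 9 — Permitted Engagement: [Class-S Servant (paragraph 6)? no] AND [Supervised Servant (paragraph 5)? no] → not satisfied.
paragraph 10 — Licensed Worker: [not a Permitted Engagement (paragraph 9)? yes] AND [the worker is integrated into the employer's organisation? no] → not satisfied.
paragraph 8 — Class-J Servant: [the worker is paid a fixed periodic wage? no] AND [the worker provides their own equipment? no] → not satisfied.
paragraph 3 — Class-M Staff Member: [there is a written contract of service? yes] OR [the worker bears financial risk in the engagement? no] → satisfied.
paragraph 11 — Approved Hand: [Class-J Servant (paragraph 8)? no] OR [Class-M Staff Member (paragraph 3)? yes] → satisfied.
paragraph 4 — Class-H Employee: [Licensed Worker (paragraph 10)? no] AND [Approved Hand (paragraph 11)? yes] → not satisfied.

Licensed Worker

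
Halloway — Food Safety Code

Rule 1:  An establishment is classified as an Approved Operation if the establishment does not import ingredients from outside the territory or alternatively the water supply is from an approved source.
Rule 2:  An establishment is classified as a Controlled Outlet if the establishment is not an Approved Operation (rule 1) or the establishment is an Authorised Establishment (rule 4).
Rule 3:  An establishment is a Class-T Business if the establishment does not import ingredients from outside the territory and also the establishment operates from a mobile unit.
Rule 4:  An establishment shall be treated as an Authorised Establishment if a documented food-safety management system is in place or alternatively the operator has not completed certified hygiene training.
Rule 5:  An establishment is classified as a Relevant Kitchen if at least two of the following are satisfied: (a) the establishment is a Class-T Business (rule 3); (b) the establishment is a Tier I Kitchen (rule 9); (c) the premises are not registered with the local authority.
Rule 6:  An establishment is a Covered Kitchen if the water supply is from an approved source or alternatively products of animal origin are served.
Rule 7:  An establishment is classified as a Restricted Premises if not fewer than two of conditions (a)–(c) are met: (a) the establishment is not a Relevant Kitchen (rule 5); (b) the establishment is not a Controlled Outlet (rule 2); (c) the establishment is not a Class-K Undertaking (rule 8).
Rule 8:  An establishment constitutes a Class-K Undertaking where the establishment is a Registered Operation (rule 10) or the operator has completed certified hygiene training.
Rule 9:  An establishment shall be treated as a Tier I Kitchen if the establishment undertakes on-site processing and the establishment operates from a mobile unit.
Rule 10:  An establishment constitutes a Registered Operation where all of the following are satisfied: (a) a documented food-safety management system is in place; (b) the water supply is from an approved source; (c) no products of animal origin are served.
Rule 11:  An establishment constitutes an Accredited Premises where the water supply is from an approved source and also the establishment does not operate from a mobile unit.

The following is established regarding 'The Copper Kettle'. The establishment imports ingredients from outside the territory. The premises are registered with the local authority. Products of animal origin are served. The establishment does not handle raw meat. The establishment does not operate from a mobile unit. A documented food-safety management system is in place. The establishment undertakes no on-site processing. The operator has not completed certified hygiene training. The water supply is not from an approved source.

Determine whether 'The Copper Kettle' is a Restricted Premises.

Yes

Under rule 3: the establishment does not import ingredients from outside the territory? no; and the establishment operates from a mobile unit? no. So the establishment is not a Class-T Business.
Under rule 9: the establishment undertakes on-site processing? no; and the establishment operates from a mobile unit? no. So the establishment is not a Tier I Kitchen.
Under rule 5: Class-T Business (rule 3)? no; Tier I Kitchen (rule 9)? no; the premises are not registered with the local authority? no — 0 of 3 hold (need ≥2) → not satisfied.
Under rule 1: the establishment does not import ingredients from outside the territory? no; or the water supply is from an approved source? no. So the establishment is not an Approved Operation.
Under rule 4: a documented food-safety management system is in place? yes; or the operator has not completed certified hygiene training? yes. So the establishment is an Authorised Establishment.
Under rule 2: not an Approved Operation (rule 1)? yes; or Authorised Establishment (rule 4)? yes. So the establishment is a Controlled Outlet.
Under rule 10: a documented food-safety management system is in place? yes; and the water supply is from an approved source? no; and no products of animal origin are served? no. So the establishment is not a Registered Operation.
Under rule 8: Registered Operation (rule 10)? no; or the operator has completed certified hygiene training? no. So the establishment is not a Class-K Undertaking.
Under rule 7: not a Relevant Kitchen (rule 5)? yes; not a Controlled Outlet (rule 2)? no; not a Class-K Undertaking (rule 8)? yes — 2 of 3 hold (need ≥2) → satisfied.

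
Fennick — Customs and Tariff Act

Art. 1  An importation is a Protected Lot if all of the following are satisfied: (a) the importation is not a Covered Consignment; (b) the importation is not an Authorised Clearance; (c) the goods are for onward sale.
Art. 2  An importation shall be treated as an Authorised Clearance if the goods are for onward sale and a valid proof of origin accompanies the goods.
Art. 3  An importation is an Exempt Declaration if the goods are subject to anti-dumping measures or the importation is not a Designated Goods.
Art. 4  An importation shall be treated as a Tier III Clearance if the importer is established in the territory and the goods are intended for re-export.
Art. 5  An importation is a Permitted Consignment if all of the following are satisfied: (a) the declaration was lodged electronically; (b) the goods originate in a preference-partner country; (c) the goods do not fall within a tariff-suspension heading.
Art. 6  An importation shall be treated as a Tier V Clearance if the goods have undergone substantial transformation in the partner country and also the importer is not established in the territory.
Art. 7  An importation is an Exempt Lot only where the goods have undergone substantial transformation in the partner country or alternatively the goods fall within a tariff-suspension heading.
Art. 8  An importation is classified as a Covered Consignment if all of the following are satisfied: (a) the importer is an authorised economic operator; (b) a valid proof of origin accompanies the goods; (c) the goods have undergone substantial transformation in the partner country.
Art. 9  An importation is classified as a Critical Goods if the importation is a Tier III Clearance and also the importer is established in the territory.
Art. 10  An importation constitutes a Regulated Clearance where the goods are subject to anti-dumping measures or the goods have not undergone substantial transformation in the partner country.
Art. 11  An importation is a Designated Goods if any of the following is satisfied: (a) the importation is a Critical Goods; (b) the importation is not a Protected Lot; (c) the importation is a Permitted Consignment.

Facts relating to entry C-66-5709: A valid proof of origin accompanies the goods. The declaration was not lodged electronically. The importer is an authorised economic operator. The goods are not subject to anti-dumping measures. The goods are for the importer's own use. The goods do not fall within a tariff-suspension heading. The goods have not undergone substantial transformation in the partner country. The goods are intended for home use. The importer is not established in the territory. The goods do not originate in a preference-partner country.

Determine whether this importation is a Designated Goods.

Yes

article 4 — Tier III Clearance: [the importer is established in the territory? no] AND [the goods are intended for re-export? no] → not satisfied.
article 9 — Critical Goods: [Tier III Clearance (article 4)? no] AND [the importer is established in the territory? no] → not satisfied.
article 8 — Covered Consignment: [the importer is an authorised economic operator? yes] AND [a valid proof of origin accompanies the goods? yes] AND [the goods have undergone substantial transformation in the partner country? no] → not satisfied.
article 2 — Authorised Clearance: [the goods are for onward sale? no] AND [a valid proof of origin accompanies the goods? yes] → not satisfied.
article 1 — Protected Lot: [not a Covered Consignment (article 8)? yes] AND [not an Authorised Clearance (article 2)? yes] AND [the goods are for onward sale? no] → not satisfied.
article 5 — Permitted Consignment: [the declaration was lodged electronically? no] AND [the goods originate in a preference-partner country? no] AND [the goods do not fall within a tariff-suspension heading? yes] → not satisfied.
article 11 — Designated Goods: [Critical Goods (article 9)? no] OR [not a Protected Lot (article 1)? yes] OR [Permitted Consignment (article 5)? no] → satisfied.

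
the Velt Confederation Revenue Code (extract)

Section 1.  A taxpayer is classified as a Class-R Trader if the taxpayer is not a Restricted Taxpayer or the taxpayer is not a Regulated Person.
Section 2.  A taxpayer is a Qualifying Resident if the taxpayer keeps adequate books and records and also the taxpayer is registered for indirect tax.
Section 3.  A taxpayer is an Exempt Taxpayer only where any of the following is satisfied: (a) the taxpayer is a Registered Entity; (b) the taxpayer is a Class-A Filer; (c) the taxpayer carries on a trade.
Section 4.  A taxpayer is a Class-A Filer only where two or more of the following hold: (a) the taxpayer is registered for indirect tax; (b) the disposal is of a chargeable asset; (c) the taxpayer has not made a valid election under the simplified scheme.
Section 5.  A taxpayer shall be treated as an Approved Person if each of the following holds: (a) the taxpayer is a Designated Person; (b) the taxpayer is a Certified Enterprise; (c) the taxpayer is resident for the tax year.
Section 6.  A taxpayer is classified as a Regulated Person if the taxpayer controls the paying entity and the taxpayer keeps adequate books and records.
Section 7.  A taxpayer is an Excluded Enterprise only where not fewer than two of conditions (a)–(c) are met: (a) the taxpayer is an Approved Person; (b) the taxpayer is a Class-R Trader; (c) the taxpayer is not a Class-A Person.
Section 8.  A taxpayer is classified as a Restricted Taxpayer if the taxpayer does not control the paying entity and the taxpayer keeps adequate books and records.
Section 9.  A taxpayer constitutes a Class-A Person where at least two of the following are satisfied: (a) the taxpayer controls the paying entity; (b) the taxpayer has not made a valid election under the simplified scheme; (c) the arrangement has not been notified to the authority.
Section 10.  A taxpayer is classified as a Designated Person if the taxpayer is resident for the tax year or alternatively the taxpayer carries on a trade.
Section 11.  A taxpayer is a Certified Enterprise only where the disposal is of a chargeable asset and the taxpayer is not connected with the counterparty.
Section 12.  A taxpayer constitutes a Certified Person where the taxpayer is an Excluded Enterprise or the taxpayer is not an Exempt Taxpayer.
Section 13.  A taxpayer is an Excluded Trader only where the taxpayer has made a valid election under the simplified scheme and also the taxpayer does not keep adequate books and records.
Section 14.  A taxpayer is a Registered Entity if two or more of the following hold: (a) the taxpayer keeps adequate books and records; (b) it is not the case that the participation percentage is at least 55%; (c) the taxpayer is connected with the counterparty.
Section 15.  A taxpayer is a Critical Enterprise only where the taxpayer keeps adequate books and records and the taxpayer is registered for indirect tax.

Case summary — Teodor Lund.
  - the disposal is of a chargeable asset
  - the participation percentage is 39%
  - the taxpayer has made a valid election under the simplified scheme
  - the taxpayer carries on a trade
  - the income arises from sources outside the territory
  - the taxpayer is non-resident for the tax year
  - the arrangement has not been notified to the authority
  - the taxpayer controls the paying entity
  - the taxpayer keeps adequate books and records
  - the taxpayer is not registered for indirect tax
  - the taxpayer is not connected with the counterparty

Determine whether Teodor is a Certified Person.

No

Under section 10: the taxpayer is resident for the tax year? no; or the taxpayer carries on a trade? yes. So the taxpayer is a Designated Person.
Under section 11: the disposal is of a chargeable asset? yes; and the taxpayer is not connected with the counterparty? yes. So the taxpayer is a Certified Enterprise.
Under section 5: Designated Person (section 10)? yes; and Certified Enterprise (section 11)? yes; and the taxpayer is resident for the tax year? no. So the taxpayer is not an Approved Person.
Under section 8: the taxpayer does not control the paying entity? no; and the taxpayer keeps adequate books and records? yes. So the taxpayer is not a Restricted Taxpayer.
Under section 6: the taxpayer controls the paying entity? yes; and the taxpayer keeps adequate books and records? yes. So the taxpayer is a Regulated Person.
Under section 1: not a Restricted Taxpayer (section 8)? yes; or not a Regulated Person (section 6)? no. So the taxpayer is a Class-R Trader.
Under section 9: the taxpayer controls the paying entity? yes; the taxpayer has not made a valid election under the simplified scheme? no; the arrangement has not been notified to the authority? yes — 2 of 3 hold (need ≥2) → satisfied.
Under section 7: Approved Person (section 5)? no; Class-R Trader (section 1)? yes; not a Class-A Person (section 9)? no — 1 of 3 hold (need ≥2) → not satisfied.
Under section 14: the taxpayer keeps adequate books and records? yes; participation percentage: 39% ≥ 55%? no, so negated condition yes; the taxpayer is connected with the counterparty? no — 2 of 3 hold (need ≥2) → satisfied.
Under section 4: the taxpayer is registered for indirect tax? no; the disposal is of a chargeable asset? yes; the taxpayer has not made a valid election under the simplified scheme? no — 1 of 3 hold (need ≥2) → not satisfied.
Under section 3: Registered Entity (section 14)? yes; or Class-A Filer (section 4)? no; or the taxpayer carries on a trade? yes. So the taxpayer is an Exempt Taxpayer.
Under section 12: Excluded Enterprise (section 7)? no; or not an Exempt Taxpayer (section 3)? no. So the taxpayer is not a Certified Person.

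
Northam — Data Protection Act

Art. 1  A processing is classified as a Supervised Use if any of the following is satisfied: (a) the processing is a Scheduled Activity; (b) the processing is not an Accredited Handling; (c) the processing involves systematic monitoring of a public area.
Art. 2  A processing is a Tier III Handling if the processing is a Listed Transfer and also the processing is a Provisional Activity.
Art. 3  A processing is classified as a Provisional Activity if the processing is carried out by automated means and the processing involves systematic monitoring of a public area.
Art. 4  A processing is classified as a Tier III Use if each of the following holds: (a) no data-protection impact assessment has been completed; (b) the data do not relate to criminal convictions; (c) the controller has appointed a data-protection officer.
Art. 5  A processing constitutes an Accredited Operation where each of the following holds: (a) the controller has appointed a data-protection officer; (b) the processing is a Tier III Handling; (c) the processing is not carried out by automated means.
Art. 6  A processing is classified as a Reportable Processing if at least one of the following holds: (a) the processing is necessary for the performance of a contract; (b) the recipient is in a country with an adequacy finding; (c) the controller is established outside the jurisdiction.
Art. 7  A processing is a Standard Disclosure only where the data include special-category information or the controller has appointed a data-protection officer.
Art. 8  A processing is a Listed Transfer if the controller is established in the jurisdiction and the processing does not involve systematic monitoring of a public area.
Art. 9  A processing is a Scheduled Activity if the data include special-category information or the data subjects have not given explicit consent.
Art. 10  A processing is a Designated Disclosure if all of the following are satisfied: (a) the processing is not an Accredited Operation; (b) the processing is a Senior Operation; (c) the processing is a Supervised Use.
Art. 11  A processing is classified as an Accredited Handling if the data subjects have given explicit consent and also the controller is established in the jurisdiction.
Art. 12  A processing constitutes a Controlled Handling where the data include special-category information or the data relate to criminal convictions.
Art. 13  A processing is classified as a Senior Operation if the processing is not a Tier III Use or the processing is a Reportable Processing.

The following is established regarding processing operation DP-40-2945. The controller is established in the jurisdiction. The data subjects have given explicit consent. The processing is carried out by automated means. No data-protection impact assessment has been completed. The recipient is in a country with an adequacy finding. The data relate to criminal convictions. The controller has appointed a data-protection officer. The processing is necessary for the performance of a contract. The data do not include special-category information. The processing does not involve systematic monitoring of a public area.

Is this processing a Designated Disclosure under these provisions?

article 8 — Listed Transfer: [the controller is established in the jurisdiction? yes] AND [the processing does not involve systematic monitoring of a public area? yes] → satisfied.
article 3 — Provisional Activity: [the processing is carried out by automated means? yes] AND [the processing involves systematic monitoring of a public area? no] → not satisfied.
article 2 — Tier III Handling: [Listed Transfer (article 8)? yes] AND [Provisional Activity (article 3)? no] → not satisfied.
article 5 — Accredited Operation: [the controller has appointed a data-protection officer? yes] AND [Tier III Handling (article 2)? no] AND [the processing is not carried out by automated means? no] → not satisfied.
article 4 — Tier III Use: [no data-protection impact assessment has been completed? yes] AND [the data do not relate to criminal convictions? no] AND [the controller has appointed a data-protection officer? yes] → not satisfied.
article 6 — Reportable Processing: [the processing is necessary for the performance of a contract? yes] OR [the recipient is in a country with an adequacy finding? yes] OR [the controller is established outside the jurisdiction? no] → satisfied.
article 13 — Senior Operation: [not a Tier III Use (article 4)? yes] OR [Reportable Processing (article 6)? yes] → satisfied.
article 9 — Scheduled Activity: [the data include special-category information? no] OR [the data subjects have not given explicit consent? no] → not satisfied.
article 11 — Accredited Handling: [the data subjects have given explicit consent? yes] AND [the controller is established in the jurisdiction? yes] → satisfied.
article 1 — Supervised Use: [Scheduled Activity (article 9)? no] OR [not an Accredited Handling (article 11)? no] OR [the processing involves systematic monitoring of a public area? no] → not satisfied.
article 10 — Designated Disclosure: [not an Accredited Operation (article 5)? yes] AND [Senior Operation (article 13)? yes] AND [Supervised Use (article 1)? no] → not satisfied.

No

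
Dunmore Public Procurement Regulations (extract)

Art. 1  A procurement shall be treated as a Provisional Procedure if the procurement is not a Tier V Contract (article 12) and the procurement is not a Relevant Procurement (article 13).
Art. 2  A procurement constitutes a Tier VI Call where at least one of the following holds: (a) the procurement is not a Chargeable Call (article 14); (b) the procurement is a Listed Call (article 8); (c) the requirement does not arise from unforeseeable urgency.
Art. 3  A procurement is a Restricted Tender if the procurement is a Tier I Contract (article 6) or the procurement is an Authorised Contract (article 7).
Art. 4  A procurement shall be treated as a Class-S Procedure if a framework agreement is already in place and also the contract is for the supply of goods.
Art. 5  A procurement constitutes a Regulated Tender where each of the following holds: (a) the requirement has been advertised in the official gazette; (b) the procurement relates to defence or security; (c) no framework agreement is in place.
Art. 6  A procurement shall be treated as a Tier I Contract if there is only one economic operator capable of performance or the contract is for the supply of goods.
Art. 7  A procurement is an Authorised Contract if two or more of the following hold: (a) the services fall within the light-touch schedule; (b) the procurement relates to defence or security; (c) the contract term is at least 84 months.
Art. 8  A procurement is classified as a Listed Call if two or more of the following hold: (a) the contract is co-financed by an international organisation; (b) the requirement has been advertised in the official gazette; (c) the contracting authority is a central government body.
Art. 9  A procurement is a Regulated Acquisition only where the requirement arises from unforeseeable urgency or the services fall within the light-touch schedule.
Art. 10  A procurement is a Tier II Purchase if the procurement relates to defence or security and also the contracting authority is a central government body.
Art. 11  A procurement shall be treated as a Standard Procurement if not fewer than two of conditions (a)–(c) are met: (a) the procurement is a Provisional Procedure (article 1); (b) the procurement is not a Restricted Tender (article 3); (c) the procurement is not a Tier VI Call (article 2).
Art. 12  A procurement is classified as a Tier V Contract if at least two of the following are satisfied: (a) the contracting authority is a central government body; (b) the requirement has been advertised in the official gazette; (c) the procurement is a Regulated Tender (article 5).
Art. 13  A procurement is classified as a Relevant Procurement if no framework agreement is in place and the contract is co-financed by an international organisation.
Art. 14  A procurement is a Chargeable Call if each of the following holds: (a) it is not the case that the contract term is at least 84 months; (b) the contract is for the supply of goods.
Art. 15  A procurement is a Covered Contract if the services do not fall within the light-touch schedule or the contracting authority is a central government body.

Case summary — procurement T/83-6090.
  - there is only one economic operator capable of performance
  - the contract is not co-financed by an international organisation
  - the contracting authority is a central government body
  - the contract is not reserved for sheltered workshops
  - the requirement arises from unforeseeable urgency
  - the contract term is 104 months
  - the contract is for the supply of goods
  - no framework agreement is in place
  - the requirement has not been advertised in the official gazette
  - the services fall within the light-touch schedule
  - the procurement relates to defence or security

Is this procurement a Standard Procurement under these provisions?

No

Under article 5: the requirement has been advertised in the official gazette? no; and the procurement relates to defence or security? yes; and no framework agreement is in place? yes. So the procurement is not a Regulated Tender.
Under article 12: the contracting authority is a central government body? yes; the requirement has been advertised in the official gazette? no; Regulated Tender (article 5)? no — 1 of 3 hold (need ≥2) → not satisfied.
Under article 13: no framework agreement is in place? yes; and the contract is co-financed by an international organisation? no. So the procurement is not a Relevant Procurement.
Under article 1: not a Tier V Contract (article 12)? yes; and not a Relevant Procurement (article 13)? yes. So the procurement is a Provisional Procedure.
Under article 6: there is only one economic operator capable of performance? yes; or the contract is for the supply of goods? yes. So the procurement is a Tier I Contract.
Under article 7: the services fall within the light-touch schedule? yes; the procurement relates to defence or security? yes; contract term: 104 months ≥ 84 months? yes — 3 of 3 hold (need ≥2) → satisfied.
Under article 3: Tier I Contract (article 6)? yes; or Authorised Contract (article 7)? yes. So the procurement is a Restricted Tender.
Under article 14: contract term: 104 months ≥ 84 months? yes, so negated condition no; and the contract is for the supply of goods? yes. So the procurement is not a Chargeable Call.
Under article 8: the contract is co-financed by an international organisation? no; the requirement has been advertised in the official gazette? no; the contracting authority is a central government body? yes — 1 of 3 hold (need ≥2) → not satisfied.
Under article 2: not a Chargeable Call (article 14)? yes; or Listed Call (article 8)? no; or the requirement does not arise from unforeseeable urgency? no. So the procurement is a Tier VI Call.
Under article 11: Provisional Procedure (article 1)? yes; not a Restricted Tender (article 3)? no; not a Tier VI Call (article 2)? no — 1 of 3 hold (need ≥2) → not satisfied.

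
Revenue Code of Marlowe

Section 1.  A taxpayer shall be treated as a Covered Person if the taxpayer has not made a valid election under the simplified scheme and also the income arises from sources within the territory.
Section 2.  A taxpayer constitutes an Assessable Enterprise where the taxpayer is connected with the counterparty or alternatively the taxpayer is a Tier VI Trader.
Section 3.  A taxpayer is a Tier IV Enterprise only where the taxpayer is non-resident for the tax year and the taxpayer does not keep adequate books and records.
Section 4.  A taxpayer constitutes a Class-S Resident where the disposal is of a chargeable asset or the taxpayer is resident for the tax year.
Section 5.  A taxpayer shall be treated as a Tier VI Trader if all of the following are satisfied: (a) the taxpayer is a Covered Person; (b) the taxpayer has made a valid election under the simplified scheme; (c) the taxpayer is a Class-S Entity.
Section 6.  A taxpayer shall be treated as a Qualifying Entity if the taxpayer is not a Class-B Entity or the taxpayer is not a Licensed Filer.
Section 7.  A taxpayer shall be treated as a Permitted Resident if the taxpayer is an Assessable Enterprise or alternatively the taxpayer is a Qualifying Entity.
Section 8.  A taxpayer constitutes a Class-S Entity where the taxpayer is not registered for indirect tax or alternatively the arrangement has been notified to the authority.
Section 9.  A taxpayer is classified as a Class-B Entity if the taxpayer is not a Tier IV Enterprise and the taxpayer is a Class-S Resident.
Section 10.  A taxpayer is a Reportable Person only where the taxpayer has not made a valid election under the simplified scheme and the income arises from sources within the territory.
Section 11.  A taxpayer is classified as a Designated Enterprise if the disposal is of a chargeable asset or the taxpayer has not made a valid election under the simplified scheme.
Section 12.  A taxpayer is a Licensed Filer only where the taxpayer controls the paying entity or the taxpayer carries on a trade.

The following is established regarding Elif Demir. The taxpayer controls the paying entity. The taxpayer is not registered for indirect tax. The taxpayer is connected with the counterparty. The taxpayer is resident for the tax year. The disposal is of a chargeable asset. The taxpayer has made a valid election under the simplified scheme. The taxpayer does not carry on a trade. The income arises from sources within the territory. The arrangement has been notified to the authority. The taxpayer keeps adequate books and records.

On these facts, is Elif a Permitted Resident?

Yes

section 1 — Covered Person: [the taxpayer has not made a valid election under the simplified scheme? no] AND [the income arises from sources within the territory? yes] → not satisfied.
section 8 — Class-S Entity: [the taxpayer is not registered for indirect tax? yes] OR [the arrangement has been notified to the authority? yes] → satisfied.
section 5 — Tier VI Trader: [Covered Person (section 1)? no] AND [the taxpayer has made a valid election under the simplified scheme? yes] AND [Class-S Entity (section 8)? yes] → not satisfied.
section 2 — Assessable Enterprise: [the taxpayer is connected with the counterparty? yes] OR [Tier VI Trader (section 5)? no] → satisfied.
section 3 — Tier IV Enterprise: [the taxpayer is non-resident for the tax year? no] AND [the taxpayer does not keep adequate books and records? no] → not satisfied.
section 4 — Class-S Resident: [the disposal is of a chargeable asset? yes] OR [the taxpayer is resident for the tax year? yes] → satisfied.
section 9 — Class-B Entity: [not a Tier IV Enterprise (section 3)? yes] AND [Class-S Resident (section 4)? yes] → satisfied.
section 12 — Licensed Filer: [the taxpayer controls the paying entity? yes] OR [the taxpayer carries on a trade? no] → satisfied.
section 6 — Qualifying Entity: [not a Class-B Entity (section 9)? no] OR [not a Licensed Filer (section 12)? no] → not satisfied.
section 7 — Permitted Resident: [Assessable Enterprise (section 2)? yes] OR [Qualifying Entity (section 6)? no] → satisfied.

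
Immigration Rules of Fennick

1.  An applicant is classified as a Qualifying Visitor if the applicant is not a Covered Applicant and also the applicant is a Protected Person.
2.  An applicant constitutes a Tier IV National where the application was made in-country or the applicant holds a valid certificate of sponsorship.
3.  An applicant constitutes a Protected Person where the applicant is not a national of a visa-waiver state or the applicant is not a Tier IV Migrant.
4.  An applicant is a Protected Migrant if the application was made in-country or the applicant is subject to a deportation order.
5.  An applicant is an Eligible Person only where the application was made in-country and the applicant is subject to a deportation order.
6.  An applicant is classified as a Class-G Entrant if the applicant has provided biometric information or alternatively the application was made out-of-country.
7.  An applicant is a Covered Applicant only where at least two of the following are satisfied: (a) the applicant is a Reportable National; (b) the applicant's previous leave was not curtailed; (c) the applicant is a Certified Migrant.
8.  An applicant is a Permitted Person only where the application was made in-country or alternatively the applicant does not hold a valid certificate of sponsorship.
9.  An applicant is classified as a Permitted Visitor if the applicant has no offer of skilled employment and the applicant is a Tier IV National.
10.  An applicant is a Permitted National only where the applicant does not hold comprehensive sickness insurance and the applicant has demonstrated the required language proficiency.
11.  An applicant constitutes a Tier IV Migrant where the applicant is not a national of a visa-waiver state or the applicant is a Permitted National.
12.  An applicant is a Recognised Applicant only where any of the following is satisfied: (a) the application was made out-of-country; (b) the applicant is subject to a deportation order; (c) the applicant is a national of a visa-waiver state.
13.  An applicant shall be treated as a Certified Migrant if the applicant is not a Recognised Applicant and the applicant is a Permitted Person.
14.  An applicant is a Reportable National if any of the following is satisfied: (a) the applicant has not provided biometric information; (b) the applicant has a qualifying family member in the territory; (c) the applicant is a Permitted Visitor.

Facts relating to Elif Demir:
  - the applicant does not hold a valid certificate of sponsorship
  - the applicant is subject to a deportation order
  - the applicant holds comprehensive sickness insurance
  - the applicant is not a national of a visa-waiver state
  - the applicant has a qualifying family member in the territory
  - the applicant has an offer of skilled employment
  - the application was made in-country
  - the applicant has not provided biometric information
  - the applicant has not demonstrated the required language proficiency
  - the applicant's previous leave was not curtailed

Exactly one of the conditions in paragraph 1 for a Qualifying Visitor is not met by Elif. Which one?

Covered Applicant

Under paragraph 2: the application was made in-country? yes; or the applicant holds a valid certificate of sponsorship? no. So the applicant is a Tier IV National.
Under paragraph 9: the applicant has no offer of skilled employment? no; and Tier IV National (paragraph 2)? yes. So the applicant is not a Permitted Visitor.
Under paragraph 14: the applicant has not provided biometric information? yes; or the applicant has a qualifying family member in the territory? yes; or Permitted Visitor (paragraph 9)? no. So the applicant is a Reportable National.
Under paragraph 12: the application was made out-of-country? no; or the applicant is subject to a deportation order? yes; or the applicant is a national of a visa-waiver state? no. So the applicant is a Recognised Applicant.
Under paragraph 8: the application was made in-country? yes; or the applicant does not hold a valid certificate of sponsorship? yes. So the applicant is a Permitted Person.
Under paragraph 13: not a Recognised Applicant (paragraph 12)? no; and Permitted Person (paragraph 8)? yes. So the applicant is not a Certified Migrant.
Under paragraph 7: Reportable National (paragraph 14)? yes; the applicant's previous leave was not curtailed? yes; Certified Migrant (paragraph 13)? no — 2 of 3 hold (need ≥2) → satisfied.
Under paragraph 10: the applicant does not hold comprehensive sickness insurance? no; and the applicant has demonstrated the required language proficiency? no. So the applicant is not a Permitted National.
Under paragraph 11: the applicant is not a national of a visa-waiver state? yes; or Permitted National (paragraph 10)? no. So the applicant is a Tier IV Migrant.
Under paragraph 3: the applicant is not a national of a visa-waiver state? yes; or not a Tier IV Migrant (paragraph 11)? no. So the applicant is a Protected Person.
Under paragraph 1: not a Covered Applicant (paragraph 7)? no; and Protected Person (paragraph 3)? yes. So the applicant is not a Qualifying Visitor.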